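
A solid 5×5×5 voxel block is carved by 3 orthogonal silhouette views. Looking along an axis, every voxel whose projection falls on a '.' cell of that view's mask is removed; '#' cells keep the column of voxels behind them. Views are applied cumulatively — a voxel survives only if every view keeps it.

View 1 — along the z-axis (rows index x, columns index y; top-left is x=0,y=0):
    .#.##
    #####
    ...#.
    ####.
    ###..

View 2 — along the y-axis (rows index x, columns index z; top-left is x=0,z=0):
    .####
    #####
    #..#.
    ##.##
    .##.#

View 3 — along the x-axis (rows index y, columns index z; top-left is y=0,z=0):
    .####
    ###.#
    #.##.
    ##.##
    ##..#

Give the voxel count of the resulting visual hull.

|visual hull| = 47

initial block: 5^3 = 125
[1] z-view keeps 16 columns → grid now 80
[2] y-view keeps 18 columns → grid now 64
[3] x-view keeps 18 columns → grid now 47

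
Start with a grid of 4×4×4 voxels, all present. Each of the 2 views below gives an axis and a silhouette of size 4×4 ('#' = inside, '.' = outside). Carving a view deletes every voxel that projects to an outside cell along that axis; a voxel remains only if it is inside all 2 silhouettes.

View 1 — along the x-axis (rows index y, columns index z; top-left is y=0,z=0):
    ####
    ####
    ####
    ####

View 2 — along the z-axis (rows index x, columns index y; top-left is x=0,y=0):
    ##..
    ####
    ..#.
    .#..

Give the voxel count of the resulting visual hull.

initial block: 4^3 = 64
step 1: project along x, AND mask (16/16) → |grid| = 64
step 2: project along z, AND mask (8/16) → |grid| = 32

|visual hull| = 32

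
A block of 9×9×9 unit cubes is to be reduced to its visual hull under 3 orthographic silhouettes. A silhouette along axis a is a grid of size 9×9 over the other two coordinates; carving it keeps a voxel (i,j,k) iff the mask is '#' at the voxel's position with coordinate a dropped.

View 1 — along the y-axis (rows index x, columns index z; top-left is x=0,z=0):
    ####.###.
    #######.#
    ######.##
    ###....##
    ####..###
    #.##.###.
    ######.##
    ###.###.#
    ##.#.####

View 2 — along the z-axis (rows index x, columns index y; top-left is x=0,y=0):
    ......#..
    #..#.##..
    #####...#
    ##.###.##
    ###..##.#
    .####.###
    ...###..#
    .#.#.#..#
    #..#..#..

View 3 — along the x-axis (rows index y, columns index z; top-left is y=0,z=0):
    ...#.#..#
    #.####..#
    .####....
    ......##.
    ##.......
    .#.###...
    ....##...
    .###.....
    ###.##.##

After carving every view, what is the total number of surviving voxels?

before carving: 729 voxels (9×9×9)
[1] y-view keeps 63 columns → grid now 567
[2] z-view keeps 42 columns → grid now 287
[3] x-view keeps 33 columns → grid now 116

|visual hull| = 116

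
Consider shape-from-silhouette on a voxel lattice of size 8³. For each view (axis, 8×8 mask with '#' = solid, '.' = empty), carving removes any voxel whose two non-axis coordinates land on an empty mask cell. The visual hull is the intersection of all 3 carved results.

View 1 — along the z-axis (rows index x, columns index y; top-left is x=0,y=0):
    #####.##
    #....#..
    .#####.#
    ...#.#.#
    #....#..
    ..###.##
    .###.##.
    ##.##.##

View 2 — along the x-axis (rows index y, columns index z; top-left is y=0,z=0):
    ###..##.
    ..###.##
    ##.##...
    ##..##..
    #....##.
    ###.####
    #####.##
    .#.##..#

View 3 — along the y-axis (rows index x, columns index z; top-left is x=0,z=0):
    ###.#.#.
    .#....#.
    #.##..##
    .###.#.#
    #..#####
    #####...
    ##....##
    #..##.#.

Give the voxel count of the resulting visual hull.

before carving: 512 voxels (8×8×8)
carve view 1 (along z, XY-mask fill 36/64): 288 voxels remain
carve view 2 (along x, YZ-mask fill 39/64): 175 voxels remain
carve view 3 (along y, XZ-mask fill 36/64): 103 voxels remain

103 voxels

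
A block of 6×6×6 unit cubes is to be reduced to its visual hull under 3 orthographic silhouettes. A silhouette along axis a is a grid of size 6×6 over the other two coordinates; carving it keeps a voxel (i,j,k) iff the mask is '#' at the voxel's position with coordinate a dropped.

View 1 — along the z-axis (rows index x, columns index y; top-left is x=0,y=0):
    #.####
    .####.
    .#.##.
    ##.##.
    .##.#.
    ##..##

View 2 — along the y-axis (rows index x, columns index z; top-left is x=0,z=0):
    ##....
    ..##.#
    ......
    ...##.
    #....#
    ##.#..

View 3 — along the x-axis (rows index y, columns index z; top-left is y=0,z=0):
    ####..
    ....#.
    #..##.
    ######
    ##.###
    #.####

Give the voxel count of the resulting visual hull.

before carving: 216 voxels (6×6×6)
[1] z-view keeps 23 columns → grid now 138
[2] y-view keeps 12 columns → grid now 48
[3] x-view keeps 24 columns → grid now 31

remaining voxels: 31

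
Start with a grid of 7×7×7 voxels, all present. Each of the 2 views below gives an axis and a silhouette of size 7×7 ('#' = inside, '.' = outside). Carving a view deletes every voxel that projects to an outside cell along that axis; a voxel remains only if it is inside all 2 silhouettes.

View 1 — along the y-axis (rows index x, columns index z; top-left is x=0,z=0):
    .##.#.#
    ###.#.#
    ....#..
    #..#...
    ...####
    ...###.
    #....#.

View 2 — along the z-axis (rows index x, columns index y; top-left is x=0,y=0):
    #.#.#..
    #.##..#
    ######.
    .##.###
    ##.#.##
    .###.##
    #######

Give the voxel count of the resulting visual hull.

remaining voxels: 97

initial block: 7^3 = 343
after view 1 [y-axis, 21 of 49 cells solid] → remaining = 147
after view 2 [z-axis, 35 of 49 cells solid] → remaining = 97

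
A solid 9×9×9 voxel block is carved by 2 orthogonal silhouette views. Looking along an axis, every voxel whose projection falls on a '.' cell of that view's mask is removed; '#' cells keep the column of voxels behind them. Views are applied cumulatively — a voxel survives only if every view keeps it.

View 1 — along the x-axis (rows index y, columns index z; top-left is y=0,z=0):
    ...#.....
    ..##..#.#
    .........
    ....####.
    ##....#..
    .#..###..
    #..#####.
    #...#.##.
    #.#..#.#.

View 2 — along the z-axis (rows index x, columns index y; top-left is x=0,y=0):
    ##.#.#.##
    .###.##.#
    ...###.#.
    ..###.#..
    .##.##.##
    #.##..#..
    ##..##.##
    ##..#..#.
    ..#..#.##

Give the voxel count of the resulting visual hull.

voxel count = 145

before carving: 729 voxels (9×9×9)
carve view 1 (along x, YZ-mask fill 30/81): 270 voxels remain
carve view 2 (along z, XY-mask fill 44/81): 145 voxels remain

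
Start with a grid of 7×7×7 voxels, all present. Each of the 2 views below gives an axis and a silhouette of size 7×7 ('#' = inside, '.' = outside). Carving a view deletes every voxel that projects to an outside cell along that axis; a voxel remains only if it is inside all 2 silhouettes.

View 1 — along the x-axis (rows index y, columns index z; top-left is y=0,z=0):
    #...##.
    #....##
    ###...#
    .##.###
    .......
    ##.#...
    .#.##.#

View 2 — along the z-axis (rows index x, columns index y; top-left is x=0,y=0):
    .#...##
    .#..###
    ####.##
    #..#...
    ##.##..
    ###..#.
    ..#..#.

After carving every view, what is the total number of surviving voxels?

start: 7×7×7 = 343 voxels
carve view 1 (along x, YZ-mask fill 22/49): 154 voxels remain
carve view 2 (along z, XY-mask fill 25/49): 81 voxels remain

81 voxels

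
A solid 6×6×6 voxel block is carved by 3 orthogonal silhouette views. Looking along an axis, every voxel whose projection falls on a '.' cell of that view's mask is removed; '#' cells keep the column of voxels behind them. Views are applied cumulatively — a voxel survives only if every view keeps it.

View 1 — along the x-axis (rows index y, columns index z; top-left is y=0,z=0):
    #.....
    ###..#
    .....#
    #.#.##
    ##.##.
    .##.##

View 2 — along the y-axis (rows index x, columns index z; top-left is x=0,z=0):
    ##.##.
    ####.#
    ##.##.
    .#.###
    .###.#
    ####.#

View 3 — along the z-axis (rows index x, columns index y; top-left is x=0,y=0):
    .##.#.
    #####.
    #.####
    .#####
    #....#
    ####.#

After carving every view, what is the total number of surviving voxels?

voxel count = 53

full grid |V| = 216
step 1: project along x, AND mask (18/36) → |grid| = 108
step 2: project along y, AND mask (26/36) → |grid| = 74
step 3: project along z, AND mask (25/36) → |grid| = 53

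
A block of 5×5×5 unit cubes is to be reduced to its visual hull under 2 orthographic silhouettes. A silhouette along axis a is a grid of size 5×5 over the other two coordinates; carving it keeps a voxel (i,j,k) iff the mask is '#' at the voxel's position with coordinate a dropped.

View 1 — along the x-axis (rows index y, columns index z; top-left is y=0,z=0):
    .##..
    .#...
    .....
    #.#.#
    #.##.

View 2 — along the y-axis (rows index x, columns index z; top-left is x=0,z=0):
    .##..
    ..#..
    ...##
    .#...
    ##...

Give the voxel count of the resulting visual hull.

start: 5×5×5 = 125 voxels
  1. axis=0 (YZ plane), |mask|=9  ⇒  voxels=45
  2. axis=1 (XZ plane), |mask|=8  ⇒  voxels=16

|visual hull| = 16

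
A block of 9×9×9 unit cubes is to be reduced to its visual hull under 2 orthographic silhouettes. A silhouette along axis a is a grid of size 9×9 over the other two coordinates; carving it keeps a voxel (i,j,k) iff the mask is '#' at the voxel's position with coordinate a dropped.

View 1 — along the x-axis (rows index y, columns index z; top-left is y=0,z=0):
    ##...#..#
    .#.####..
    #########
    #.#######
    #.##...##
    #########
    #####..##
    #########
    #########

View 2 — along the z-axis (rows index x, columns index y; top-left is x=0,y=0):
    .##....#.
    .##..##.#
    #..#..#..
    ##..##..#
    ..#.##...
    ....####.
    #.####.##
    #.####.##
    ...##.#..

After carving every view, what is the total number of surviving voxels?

full grid |V| = 729
  1. axis=0 (YZ plane), |mask|=65  ⇒  voxels=585
  2. axis=2 (XY plane), |mask|=40  ⇒  voxels=292

remaining voxels: 292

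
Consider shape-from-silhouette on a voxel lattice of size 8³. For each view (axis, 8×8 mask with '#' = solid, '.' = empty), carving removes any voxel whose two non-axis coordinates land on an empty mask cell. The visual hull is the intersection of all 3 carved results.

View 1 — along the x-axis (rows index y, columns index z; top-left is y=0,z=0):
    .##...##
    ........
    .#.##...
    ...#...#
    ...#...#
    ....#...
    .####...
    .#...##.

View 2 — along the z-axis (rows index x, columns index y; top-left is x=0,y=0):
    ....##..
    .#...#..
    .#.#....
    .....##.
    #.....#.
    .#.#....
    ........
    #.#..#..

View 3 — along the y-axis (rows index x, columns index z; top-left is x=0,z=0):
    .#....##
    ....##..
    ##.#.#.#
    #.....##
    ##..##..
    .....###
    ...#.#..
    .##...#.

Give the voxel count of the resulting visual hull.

|visual hull| = 12

before carving: 512 voxels (8×8×8)
carve view 1 (along x, YZ-mask fill 19/64): 152 voxels remain
carve view 2 (along z, XY-mask fill 15/64): 29 voxels remain
carve view 3 (along y, XZ-mask fill 25/64): 12 voxels remain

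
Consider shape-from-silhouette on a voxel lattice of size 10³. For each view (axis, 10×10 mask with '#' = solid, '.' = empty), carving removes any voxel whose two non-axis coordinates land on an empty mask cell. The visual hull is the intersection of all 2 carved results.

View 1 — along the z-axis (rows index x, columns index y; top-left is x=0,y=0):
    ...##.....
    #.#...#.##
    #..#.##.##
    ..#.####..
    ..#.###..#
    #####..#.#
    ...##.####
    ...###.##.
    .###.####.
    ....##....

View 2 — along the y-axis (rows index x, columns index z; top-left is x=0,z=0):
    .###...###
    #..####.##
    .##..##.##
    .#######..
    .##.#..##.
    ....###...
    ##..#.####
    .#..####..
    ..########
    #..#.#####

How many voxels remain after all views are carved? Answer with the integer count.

initial block: 10^3 = 1000
after view 1 [z-axis, 50 of 100 cells solid] → remaining = 500
after view 2 [y-axis, 61 of 100 cells solid] → remaining = 301

|visual hull| = 301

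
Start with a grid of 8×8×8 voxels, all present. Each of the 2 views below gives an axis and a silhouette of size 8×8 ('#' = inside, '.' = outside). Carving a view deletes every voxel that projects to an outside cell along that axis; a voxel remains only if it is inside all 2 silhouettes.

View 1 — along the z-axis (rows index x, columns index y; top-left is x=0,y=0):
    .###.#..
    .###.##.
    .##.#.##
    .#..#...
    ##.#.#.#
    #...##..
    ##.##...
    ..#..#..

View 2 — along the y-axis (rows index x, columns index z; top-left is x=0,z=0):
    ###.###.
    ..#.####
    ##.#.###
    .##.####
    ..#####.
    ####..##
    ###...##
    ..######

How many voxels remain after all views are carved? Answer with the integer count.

|visual hull| = 166

initial block: 8^3 = 512
after view 1 [z-axis, 30 of 64 cells solid] → remaining = 240
after view 2 [y-axis, 45 of 64 cells solid] → remaining = 166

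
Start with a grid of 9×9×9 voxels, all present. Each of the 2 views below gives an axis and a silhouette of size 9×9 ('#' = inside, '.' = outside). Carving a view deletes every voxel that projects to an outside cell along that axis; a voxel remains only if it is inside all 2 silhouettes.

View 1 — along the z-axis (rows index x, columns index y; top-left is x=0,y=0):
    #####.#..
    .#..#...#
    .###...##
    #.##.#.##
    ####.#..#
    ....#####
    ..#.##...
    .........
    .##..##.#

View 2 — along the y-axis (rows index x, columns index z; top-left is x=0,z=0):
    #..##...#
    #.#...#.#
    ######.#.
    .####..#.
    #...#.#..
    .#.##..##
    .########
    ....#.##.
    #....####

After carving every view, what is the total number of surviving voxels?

voxel count = 193

initial block: 9^3 = 729
after view 1 [z-axis, 39 of 81 cells solid] → remaining = 351
after view 2 [y-axis, 44 of 81 cells solid] → remaining = 193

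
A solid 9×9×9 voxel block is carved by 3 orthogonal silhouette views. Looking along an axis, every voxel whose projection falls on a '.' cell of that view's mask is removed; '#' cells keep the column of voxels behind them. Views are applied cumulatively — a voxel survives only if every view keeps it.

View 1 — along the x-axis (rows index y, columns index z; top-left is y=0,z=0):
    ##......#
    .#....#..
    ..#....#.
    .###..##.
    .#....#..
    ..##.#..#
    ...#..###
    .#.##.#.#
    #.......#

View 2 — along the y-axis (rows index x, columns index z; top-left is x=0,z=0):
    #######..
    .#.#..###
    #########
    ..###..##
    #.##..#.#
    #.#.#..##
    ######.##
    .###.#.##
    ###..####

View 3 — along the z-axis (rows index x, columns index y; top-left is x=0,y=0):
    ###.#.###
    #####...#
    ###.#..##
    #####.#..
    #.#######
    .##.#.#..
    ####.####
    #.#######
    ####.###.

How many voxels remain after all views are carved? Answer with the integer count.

before carving: 729 voxels (9×9×9)
step 1: project along x, AND mask (29/81) → |grid| = 261
step 2: project along y, AND mask (57/81) → |grid| = 190
step 3: project along z, AND mask (60/81) → |grid| = 136

voxel count = 136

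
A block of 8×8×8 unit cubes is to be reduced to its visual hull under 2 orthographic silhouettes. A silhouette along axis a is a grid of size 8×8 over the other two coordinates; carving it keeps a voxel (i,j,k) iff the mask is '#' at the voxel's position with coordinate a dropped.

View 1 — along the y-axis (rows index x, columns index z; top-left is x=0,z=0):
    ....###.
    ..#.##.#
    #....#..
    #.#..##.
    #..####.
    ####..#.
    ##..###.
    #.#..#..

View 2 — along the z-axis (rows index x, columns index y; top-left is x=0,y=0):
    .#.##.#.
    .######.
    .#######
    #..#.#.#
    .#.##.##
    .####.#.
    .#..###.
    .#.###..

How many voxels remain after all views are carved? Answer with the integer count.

voxel count = 148

before carving: 512 voxels (8×8×8)
carve view 1 (along y, XZ-mask fill 31/64): 248 voxels remain
carve view 2 (along z, XY-mask fill 39/64): 148 voxels remain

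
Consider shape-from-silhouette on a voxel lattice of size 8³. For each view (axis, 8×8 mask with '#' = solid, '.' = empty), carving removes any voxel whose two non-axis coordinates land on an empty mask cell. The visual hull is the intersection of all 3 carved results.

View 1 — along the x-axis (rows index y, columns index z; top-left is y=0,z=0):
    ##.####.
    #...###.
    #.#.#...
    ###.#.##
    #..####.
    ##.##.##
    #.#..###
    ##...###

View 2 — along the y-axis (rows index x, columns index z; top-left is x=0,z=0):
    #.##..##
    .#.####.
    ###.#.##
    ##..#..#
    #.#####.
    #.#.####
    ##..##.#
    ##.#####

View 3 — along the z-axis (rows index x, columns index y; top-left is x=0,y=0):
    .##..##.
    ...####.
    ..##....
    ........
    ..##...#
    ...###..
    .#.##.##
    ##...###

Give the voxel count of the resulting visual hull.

initial block: 8^3 = 512
step 1: project along x, AND mask (40/64) → |grid| = 320
step 2: project along y, AND mask (44/64) → |grid| = 233
step 3: project along z, AND mask (26/64) → |grid| = 99

voxel count = 99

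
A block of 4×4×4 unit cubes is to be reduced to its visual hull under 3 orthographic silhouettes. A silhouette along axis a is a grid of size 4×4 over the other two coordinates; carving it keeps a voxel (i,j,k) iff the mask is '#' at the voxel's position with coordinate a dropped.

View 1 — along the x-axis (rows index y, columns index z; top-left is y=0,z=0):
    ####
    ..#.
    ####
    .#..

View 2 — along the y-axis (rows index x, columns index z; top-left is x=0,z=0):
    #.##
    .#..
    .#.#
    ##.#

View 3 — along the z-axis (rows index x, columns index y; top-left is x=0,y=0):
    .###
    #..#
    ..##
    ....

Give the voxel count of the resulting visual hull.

full grid |V| = 64
after view 1 [x-axis, 10 of 16 cells solid] → remaining = 40
after view 2 [y-axis, 9 of 16 cells solid] → remaining = 22
after view 3 [z-axis, 7 of 16 cells solid] → remaining = 9

remaining voxels: 9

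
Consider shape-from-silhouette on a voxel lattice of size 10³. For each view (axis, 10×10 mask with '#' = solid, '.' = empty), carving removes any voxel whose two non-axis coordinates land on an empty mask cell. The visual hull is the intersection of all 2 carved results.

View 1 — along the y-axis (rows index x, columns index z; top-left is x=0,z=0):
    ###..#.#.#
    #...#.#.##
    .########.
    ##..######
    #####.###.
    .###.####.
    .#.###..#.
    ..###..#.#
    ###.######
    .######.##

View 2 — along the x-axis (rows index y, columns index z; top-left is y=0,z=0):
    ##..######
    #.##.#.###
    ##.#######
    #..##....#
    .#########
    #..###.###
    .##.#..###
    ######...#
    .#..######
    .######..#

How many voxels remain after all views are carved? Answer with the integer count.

|visual hull| = 491

start: 10×10×10 = 1000 voxels
after view 1 [y-axis, 69 of 100 cells solid] → remaining = 690
after view 2 [x-axis, 71 of 100 cells solid] → remaining = 491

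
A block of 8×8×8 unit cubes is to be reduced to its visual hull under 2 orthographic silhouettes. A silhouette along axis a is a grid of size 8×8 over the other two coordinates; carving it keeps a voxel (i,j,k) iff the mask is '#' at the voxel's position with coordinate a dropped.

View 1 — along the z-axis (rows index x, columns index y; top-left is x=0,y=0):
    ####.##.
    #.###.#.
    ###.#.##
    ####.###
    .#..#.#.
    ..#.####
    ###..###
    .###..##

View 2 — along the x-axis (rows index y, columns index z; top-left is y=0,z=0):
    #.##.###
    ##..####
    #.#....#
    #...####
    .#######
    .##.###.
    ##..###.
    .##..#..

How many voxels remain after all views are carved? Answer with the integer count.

210 voxels

full grid |V| = 512
  1. axis=2 (XY plane), |mask|=43  ⇒  voxels=344
  2. axis=0 (YZ plane), |mask|=40  ⇒  voxels=210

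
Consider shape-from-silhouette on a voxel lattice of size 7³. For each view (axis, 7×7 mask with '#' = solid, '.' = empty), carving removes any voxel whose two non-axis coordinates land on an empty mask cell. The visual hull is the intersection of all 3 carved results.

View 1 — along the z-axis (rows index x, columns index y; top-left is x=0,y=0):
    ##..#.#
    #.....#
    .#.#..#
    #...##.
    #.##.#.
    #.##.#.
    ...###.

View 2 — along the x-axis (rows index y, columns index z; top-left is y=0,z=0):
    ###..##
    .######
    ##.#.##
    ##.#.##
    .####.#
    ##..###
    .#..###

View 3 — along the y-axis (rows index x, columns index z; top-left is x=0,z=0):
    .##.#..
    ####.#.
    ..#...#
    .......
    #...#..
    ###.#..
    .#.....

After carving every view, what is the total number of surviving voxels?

voxel count = 38

start: 7×7×7 = 343 voxels
[1] z-view keeps 23 columns → grid now 161
[2] x-view keeps 35 columns → grid now 114
[3] y-view keeps 17 columns → grid now 38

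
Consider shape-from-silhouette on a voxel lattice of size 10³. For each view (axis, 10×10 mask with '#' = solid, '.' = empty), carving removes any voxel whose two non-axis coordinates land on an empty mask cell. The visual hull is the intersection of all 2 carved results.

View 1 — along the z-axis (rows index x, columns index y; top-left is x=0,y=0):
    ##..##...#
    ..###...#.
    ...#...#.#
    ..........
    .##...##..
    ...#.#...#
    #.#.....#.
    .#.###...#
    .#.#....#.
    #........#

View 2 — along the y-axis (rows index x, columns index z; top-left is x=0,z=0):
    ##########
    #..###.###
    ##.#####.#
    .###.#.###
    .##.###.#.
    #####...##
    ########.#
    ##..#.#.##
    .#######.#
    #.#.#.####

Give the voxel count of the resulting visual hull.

voxel count = 242

full grid |V| = 1000
[1] z-view keeps 32 columns → grid now 320
[2] y-view keeps 75 columns → grid now 242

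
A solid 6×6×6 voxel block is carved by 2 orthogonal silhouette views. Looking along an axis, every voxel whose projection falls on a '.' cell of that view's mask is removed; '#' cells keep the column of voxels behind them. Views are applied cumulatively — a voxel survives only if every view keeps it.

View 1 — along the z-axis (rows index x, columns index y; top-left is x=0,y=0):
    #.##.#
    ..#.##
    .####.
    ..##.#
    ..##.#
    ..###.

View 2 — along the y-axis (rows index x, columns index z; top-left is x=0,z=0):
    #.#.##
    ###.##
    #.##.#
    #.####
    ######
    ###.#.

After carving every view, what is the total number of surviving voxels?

full grid |V| = 216
[1] z-view keeps 20 columns → grid now 120
[2] y-view keeps 28 columns → grid now 92

|visual hull| = 92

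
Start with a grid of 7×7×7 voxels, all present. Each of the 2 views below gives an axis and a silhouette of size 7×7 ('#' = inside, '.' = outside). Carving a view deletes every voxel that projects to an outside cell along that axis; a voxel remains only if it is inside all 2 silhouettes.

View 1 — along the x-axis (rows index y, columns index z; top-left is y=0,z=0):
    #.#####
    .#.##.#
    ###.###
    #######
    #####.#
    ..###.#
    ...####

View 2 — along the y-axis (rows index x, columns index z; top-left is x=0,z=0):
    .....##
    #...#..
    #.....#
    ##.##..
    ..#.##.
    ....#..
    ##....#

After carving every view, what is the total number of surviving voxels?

92 voxels

initial block: 7^3 = 343
[1] x-view keeps 37 columns → grid now 259
[2] y-view keeps 17 columns → grid now 92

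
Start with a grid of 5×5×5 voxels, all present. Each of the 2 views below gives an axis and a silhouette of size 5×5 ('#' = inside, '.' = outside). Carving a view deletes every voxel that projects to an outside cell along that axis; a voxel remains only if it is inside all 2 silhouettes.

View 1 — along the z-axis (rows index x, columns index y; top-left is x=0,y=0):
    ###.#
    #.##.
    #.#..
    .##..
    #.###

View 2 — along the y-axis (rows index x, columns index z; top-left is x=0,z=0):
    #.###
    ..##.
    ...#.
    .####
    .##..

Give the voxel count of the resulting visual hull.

|visual hull| = 40

initial block: 5^3 = 125
[1] z-view keeps 15 columns → grid now 75
[2] y-view keeps 13 columns → grid now 40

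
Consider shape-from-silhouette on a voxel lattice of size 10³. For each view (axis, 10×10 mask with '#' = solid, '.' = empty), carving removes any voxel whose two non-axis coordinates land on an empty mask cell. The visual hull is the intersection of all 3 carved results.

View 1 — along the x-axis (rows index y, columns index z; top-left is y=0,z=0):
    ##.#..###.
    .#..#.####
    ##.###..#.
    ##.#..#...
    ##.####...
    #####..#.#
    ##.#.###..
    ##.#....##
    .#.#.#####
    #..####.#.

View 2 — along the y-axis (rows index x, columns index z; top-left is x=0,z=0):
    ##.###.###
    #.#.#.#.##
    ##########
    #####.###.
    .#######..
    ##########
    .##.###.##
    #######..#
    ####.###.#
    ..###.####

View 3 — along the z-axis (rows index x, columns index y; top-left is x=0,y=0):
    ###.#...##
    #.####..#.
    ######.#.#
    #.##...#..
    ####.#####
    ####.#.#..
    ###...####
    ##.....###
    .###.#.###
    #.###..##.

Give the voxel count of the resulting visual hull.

286 voxels

start: 10×10×10 = 1000 voxels
after view 1 [x-axis, 59 of 100 cells solid] → remaining = 590
after view 2 [y-axis, 79 of 100 cells solid] → remaining = 461
after view 3 [z-axis, 64 of 100 cells solid] → remaining = 286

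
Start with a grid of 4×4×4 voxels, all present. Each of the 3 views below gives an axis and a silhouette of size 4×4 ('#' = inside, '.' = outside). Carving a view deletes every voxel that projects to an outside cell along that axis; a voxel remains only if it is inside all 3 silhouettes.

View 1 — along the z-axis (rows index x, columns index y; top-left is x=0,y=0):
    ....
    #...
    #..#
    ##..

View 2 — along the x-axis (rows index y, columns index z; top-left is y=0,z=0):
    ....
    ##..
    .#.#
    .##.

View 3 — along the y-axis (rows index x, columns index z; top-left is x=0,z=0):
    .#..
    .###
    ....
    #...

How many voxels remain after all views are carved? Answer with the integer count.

voxel count = 1

full grid |V| = 64
step 1: project along z, AND mask (5/16) → |grid| = 20
step 2: project along x, AND mask (6/16) → |grid| = 4
step 3: project along y, AND mask (5/16) → |grid| = 1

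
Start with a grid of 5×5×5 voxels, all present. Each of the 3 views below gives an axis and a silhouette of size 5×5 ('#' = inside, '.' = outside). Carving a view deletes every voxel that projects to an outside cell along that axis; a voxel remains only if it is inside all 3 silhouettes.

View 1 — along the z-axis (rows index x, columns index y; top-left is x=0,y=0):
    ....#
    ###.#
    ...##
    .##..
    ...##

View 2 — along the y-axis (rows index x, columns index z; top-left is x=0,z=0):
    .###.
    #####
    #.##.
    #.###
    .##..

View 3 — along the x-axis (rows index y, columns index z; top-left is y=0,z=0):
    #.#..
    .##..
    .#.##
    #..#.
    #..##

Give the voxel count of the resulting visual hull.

initial block: 5^3 = 125
after view 1 [z-axis, 11 of 25 cells solid] → remaining = 55
after view 2 [y-axis, 17 of 25 cells solid] → remaining = 41
after view 3 [x-axis, 12 of 25 cells solid] → remaining = 18

remaining voxels: 18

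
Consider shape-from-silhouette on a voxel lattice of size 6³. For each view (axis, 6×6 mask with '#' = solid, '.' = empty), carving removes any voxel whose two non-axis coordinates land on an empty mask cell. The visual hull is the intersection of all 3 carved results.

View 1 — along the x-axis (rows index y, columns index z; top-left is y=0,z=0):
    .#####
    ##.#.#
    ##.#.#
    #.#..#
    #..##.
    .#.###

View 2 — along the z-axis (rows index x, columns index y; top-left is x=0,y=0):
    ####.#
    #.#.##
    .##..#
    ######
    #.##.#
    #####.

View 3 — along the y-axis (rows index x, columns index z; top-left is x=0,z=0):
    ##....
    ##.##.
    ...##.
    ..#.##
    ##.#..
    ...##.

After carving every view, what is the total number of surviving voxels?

47 voxels

full grid |V| = 216
after view 1 [x-axis, 23 of 36 cells solid] → remaining = 138
after view 2 [z-axis, 27 of 36 cells solid] → remaining = 106
after view 3 [y-axis, 16 of 36 cells solid] → remaining = 47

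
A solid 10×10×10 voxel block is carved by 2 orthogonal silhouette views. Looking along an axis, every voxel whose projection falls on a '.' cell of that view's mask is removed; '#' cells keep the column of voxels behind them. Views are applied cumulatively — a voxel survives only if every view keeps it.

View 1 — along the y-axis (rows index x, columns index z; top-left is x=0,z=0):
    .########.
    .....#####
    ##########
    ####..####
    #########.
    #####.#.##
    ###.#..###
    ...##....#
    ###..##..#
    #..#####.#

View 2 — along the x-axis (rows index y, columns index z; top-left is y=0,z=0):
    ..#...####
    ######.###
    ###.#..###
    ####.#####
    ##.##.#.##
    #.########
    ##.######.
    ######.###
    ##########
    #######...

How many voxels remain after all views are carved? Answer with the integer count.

before carving: 1000 voxels (10×10×10)
[1] y-view keeps 71 columns → grid now 710
[2] x-view keeps 80 columns → grid now 568

568 voxels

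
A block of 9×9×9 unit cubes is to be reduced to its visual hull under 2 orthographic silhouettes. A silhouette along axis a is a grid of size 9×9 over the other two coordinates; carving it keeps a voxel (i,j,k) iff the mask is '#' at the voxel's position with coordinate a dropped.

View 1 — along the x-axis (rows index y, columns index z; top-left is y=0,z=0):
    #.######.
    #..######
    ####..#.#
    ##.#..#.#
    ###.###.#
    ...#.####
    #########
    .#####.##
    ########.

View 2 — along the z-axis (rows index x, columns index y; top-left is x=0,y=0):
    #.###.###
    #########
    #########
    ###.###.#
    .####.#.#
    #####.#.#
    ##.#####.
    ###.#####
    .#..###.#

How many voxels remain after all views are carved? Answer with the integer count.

full grid |V| = 729
  1. axis=0 (YZ plane), |mask|=61  ⇒  voxels=549
  2. axis=2 (XY plane), |mask|=65  ⇒  voxels=450

remaining voxels: 450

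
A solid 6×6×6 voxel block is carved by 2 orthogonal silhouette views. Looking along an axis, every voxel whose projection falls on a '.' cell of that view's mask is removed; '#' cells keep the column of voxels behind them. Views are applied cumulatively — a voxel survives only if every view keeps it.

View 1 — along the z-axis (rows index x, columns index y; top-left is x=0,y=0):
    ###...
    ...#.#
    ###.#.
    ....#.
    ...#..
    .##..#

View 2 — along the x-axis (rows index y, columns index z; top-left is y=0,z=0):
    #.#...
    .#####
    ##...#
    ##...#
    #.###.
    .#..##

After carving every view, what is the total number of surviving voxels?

before carving: 216 voxels (6×6×6)
step 1: project along z, AND mask (14/36) → |grid| = 84
step 2: project along x, AND mask (20/36) → |grid| = 48

|visual hull| = 48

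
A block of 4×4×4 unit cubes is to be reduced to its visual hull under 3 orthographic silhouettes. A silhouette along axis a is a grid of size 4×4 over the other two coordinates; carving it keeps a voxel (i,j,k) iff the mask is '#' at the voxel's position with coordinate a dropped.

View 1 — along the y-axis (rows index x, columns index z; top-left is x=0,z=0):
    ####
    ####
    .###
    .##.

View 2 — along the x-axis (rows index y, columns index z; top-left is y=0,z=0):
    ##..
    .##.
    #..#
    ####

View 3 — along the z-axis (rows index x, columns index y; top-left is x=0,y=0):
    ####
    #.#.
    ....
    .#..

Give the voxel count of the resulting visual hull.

voxel count = 16

initial block: 4^3 = 64
[1] y-view keeps 13 columns → grid now 52
[2] x-view keeps 10 columns → grid now 32
[3] z-view keeps 7 columns → grid now 16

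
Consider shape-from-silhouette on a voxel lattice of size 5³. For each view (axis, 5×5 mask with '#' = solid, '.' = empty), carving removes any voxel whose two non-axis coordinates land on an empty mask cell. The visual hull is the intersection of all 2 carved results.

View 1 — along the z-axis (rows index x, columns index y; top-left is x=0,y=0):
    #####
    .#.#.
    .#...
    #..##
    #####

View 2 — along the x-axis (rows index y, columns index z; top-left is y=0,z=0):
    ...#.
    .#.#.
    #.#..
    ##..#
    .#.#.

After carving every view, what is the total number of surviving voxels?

|visual hull| = 33

before carving: 125 voxels (5×5×5)
V1 z: intersect with XY mask (16 set) -- 80 left
V2 x: intersect with YZ mask (10 set) -- 33 left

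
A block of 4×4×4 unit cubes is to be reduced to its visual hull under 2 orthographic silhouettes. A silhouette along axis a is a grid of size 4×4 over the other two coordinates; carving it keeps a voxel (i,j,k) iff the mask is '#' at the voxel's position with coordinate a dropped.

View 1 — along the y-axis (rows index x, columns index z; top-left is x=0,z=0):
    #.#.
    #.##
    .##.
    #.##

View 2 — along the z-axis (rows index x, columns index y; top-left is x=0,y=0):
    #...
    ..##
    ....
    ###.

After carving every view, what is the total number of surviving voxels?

full grid |V| = 64
[1] y-view keeps 10 columns → grid now 40
[2] z-view keeps 6 columns → grid now 17

|visual hull| = 17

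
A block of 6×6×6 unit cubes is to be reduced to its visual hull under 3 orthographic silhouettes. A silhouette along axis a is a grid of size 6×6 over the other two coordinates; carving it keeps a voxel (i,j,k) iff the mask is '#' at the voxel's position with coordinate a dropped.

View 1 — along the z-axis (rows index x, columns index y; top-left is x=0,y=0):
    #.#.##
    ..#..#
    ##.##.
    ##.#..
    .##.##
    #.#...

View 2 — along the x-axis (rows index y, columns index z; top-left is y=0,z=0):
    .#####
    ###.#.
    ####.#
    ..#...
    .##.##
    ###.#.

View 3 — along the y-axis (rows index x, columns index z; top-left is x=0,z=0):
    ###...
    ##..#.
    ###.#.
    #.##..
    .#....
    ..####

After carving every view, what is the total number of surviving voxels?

42 voxels

before carving: 216 voxels (6×6×6)
step 1: project along z, AND mask (19/36) → |grid| = 114
step 2: project along x, AND mask (23/36) → |grid| = 78
step 3: project along y, AND mask (18/36) → |grid| = 42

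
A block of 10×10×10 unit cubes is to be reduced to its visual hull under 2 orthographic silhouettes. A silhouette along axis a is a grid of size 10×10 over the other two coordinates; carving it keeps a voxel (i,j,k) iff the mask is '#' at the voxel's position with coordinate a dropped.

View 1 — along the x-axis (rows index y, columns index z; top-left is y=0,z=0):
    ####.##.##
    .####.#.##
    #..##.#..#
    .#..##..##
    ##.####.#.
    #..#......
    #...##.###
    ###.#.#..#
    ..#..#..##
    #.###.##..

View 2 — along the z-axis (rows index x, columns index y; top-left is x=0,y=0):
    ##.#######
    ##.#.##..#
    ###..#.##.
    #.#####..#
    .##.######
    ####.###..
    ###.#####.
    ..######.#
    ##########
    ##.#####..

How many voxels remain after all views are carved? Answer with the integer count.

|visual hull| = 417

before carving: 1000 voxels (10×10×10)
after view 1 [x-axis, 56 of 100 cells solid] → remaining = 560
after view 2 [z-axis, 75 of 100 cells solid] → remaining = 417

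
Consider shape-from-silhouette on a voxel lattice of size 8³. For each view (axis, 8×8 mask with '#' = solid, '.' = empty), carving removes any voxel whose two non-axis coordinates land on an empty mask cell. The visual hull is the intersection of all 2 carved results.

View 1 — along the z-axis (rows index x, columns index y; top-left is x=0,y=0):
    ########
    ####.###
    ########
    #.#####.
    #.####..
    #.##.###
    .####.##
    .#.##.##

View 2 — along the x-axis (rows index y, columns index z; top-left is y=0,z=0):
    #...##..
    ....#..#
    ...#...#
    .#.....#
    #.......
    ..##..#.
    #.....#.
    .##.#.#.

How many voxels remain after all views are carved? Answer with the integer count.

voxel count = 120

before carving: 512 voxels (8×8×8)
  1. axis=2 (XY plane), |mask|=51  ⇒  voxels=408
  2. axis=0 (YZ plane), |mask|=19  ⇒  voxels=120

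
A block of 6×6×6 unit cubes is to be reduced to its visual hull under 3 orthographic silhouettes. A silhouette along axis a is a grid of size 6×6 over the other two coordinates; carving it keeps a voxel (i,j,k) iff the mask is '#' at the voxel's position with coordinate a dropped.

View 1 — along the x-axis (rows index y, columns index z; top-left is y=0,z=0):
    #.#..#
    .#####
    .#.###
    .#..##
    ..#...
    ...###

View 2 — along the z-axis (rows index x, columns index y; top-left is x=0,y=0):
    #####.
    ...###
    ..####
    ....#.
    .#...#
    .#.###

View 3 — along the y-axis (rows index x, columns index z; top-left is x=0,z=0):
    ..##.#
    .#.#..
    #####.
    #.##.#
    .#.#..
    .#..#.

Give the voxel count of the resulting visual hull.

initial block: 6^3 = 216
V1 x: intersect with YZ mask (19 set) -- 114 left
V2 z: intersect with XY mask (19 set) -- 55 left
V3 y: intersect with XZ mask (18 set) -- 28 left

28 voxels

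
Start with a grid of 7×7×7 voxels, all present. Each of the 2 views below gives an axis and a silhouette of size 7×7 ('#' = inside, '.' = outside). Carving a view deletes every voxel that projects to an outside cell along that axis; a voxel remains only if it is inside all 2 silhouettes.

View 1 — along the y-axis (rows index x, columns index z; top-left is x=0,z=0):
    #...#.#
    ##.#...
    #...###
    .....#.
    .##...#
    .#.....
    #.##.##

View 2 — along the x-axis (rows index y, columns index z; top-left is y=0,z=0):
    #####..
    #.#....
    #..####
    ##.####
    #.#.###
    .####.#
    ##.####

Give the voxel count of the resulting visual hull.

full grid |V| = 343
after view 1 [y-axis, 20 of 49 cells solid] → remaining = 140
after view 2 [x-axis, 34 of 49 cells solid] → remaining = 98

|visual hull| = 98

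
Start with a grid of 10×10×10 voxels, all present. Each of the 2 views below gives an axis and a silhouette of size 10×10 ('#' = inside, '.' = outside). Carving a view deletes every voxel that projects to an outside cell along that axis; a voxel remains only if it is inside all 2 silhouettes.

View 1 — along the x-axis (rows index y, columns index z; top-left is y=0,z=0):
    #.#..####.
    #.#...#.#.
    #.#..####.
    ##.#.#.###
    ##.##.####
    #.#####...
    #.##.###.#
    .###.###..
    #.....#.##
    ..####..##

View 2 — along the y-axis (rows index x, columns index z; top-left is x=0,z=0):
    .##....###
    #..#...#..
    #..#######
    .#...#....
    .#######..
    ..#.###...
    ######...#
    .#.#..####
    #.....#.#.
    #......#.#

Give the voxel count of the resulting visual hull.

initial block: 10^3 = 1000
carve view 1 (along x, YZ-mask fill 60/100): 600 voxels remain
carve view 2 (along y, XZ-mask fill 48/100): 289 voxels remain

remaining voxels: 289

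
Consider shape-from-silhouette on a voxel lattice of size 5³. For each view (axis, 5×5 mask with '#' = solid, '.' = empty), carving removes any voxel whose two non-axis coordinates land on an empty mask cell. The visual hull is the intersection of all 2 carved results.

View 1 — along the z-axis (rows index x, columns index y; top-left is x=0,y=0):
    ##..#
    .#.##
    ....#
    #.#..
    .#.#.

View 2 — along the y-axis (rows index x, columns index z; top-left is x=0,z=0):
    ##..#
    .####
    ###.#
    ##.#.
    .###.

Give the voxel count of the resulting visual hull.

initial block: 5^3 = 125
V1 z: intersect with XY mask (11 set) -- 55 left
V2 y: intersect with XZ mask (17 set) -- 37 left

|visual hull| = 37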